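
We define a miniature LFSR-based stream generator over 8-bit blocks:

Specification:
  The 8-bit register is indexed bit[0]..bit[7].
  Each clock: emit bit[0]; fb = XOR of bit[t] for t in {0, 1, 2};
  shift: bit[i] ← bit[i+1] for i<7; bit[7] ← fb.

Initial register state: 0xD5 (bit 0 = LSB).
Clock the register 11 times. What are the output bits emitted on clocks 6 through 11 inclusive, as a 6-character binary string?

011010

reg_0 = 0xD5
clock 1: out=1, reg = 0x6A
clock 2: out=0, reg = 0xB5
clock 3: out=1, reg = 0x5A
clock 4: out=0, reg = 0xAD
clock 5: out=1, reg = 0x56
clock 6: out=0, reg = 0x2B
clock 7: out=1, reg = 0x15
clock 8: out=1, reg = 0x0A
clock 9: out=0, reg = 0x85
clock 10: out=1, reg = 0x42
clock 11: out=0, reg = 0xA1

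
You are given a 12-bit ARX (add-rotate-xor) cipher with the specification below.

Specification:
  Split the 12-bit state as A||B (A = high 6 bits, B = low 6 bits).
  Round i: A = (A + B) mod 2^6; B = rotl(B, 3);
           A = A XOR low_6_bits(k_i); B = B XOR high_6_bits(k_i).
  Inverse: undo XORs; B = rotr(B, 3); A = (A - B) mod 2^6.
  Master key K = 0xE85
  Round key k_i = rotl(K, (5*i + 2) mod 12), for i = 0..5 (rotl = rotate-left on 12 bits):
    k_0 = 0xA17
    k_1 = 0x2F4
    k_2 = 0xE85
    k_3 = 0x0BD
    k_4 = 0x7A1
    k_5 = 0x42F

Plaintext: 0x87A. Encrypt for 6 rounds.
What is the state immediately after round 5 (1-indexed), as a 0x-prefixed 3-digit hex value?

0xC52

s_0 = plaintext = 0x87A
s_1 = Round(s_0, k_0) = 0x33F
s_2 = Round(s_1, k_1) = 0xFF4
s_3 = Round(s_2, k_2) = 0xD9C
s_4 = Round(s_3, k_3) = 0xBE1
s_5 = Round(s_4, k_4) = 0xC52
s_6 = Round(s_5, k_5) = 0xB02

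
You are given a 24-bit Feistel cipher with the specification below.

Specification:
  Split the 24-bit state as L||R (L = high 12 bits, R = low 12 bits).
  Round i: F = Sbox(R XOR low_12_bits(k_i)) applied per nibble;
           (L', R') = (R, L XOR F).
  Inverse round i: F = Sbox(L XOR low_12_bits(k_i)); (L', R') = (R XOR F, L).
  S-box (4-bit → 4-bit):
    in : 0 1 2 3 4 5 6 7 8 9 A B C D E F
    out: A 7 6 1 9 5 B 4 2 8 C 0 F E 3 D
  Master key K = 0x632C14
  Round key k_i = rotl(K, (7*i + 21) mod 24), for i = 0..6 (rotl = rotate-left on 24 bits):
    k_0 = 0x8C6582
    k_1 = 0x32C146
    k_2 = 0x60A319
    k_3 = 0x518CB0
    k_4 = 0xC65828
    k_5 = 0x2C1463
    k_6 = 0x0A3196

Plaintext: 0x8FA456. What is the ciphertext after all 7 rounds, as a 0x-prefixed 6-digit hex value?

0xA3A75B

s_0 = plaintext = 0x8FA456
s_1 = Round(s_0, k_0) = 0x456F13
s_2 = Round(s_1, k_1) = 0xF13703
s_3 = Round(s_2, k_2) = 0x70366F
s_4 = Round(s_3, k_3) = 0x66FBEE
s_5 = Round(s_4, k_4) = 0xBEE794
s_6 = Round(s_5, k_5) = 0x794A3A
s_7 = Round(s_6, k_6) = 0xA3A75B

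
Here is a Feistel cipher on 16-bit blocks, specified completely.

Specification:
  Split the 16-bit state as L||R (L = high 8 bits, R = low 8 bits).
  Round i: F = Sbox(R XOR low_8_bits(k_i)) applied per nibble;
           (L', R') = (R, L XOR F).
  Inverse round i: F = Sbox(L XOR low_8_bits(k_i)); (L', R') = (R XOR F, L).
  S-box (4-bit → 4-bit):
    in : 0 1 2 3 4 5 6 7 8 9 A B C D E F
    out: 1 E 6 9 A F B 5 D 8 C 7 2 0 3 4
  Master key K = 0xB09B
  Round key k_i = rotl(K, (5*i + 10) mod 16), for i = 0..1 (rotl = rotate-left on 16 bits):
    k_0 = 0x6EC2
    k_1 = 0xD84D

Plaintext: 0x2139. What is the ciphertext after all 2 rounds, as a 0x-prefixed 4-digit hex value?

s_0 = plaintext = 0x2139
s_1 = Round(s_0, k_0) = 0x3966
s_2 = Round(s_1, k_1) = 0x665E

0x665E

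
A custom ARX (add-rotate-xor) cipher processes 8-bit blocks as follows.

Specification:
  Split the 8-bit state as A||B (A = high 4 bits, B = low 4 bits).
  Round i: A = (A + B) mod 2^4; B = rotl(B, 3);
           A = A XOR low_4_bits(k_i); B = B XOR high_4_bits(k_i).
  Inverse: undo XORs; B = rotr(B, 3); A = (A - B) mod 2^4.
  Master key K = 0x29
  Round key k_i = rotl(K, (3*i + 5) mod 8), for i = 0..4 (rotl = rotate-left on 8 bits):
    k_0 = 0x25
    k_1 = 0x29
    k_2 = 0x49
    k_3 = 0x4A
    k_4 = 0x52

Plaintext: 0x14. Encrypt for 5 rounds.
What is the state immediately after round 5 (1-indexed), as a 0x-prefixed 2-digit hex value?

0x92

s_0 = plaintext = 0x14
s_1 = Round(s_0, k_0) = 0x00
s_2 = Round(s_1, k_1) = 0x92
s_3 = Round(s_2, k_2) = 0x25
s_4 = Round(s_3, k_3) = 0xDE
s_5 = Round(s_4, k_4) = 0x92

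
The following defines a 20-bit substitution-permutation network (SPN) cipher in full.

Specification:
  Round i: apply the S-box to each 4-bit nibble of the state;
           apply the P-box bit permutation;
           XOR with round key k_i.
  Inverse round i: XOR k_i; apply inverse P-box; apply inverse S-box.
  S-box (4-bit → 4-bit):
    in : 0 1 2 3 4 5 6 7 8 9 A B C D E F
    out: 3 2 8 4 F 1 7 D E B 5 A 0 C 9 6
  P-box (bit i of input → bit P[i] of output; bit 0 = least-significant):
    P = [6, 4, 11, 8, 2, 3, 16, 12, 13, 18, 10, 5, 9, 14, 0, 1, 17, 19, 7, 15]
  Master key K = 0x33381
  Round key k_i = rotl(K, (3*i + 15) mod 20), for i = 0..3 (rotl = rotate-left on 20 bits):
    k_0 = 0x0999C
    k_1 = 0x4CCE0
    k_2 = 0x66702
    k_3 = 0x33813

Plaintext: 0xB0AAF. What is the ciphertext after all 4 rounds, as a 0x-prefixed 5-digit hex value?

0xF0A8C

s_0 = plaintext = 0xB0AAF
s_1 = Round(s_0, k_0) = 0x97788
s_2 = Round(s_1, k_1) = 0xF73DB
s_3 = Round(s_2, k_2) = 0xF7091
s_4 = Round(s_3, k_3) = 0xF0A8C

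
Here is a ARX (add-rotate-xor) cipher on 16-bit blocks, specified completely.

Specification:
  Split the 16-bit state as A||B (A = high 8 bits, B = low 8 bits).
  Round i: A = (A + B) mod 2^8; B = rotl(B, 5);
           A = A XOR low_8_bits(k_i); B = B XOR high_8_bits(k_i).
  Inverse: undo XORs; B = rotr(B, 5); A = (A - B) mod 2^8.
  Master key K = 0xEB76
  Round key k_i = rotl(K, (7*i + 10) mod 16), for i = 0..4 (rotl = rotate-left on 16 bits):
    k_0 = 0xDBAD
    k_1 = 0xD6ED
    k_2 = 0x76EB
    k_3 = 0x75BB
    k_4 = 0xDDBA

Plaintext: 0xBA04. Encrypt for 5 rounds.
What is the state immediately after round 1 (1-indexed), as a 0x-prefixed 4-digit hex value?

0x135B

s_0 = plaintext = 0xBA04
s_1 = Round(s_0, k_0) = 0x135B
s_2 = Round(s_1, k_1) = 0x83BD
s_3 = Round(s_2, k_2) = 0xABC1
s_4 = Round(s_3, k_3) = 0xD74D
s_5 = Round(s_4, k_4) = 0x9E74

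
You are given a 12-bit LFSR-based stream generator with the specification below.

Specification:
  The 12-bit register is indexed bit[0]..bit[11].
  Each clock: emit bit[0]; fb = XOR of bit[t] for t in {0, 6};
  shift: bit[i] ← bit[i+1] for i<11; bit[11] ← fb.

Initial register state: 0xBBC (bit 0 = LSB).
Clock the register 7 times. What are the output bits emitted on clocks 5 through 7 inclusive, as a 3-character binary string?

reg_0 = 0xBBC
clock 1: out=0, reg = 0x5DE
clock 2: out=0, reg = 0xAEF
clock 3: out=1, reg = 0x577
clock 4: out=1, reg = 0x2BB
clock 5: out=1, reg = 0x95D
clock 6: out=1, reg = 0x4AE
clock 7: out=0, reg = 0x257

110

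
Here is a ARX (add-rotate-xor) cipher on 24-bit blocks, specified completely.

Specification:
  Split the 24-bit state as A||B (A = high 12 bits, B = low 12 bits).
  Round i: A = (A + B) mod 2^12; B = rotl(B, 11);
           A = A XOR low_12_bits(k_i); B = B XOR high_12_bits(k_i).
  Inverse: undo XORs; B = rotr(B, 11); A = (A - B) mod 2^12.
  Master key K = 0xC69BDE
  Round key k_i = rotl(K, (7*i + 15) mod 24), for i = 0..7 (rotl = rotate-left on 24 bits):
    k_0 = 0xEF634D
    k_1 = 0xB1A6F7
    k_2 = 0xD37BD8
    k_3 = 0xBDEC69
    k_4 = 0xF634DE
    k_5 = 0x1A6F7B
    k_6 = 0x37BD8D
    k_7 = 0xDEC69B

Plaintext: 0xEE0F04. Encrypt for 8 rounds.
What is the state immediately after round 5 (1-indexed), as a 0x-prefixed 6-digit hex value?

0x623435

s_0 = plaintext = 0xEE0F04
s_1 = Round(s_0, k_0) = 0xEA9974
s_2 = Round(s_1, k_1) = 0xEEAFA0
s_3 = Round(s_2, k_2) = 0x552AE7
s_4 = Round(s_3, k_3) = 0xC506AD
s_5 = Round(s_4, k_4) = 0x623435
s_6 = Round(s_5, k_5) = 0x523BBC
s_7 = Round(s_6, k_6) = 0xD526A5
s_8 = Round(s_7, k_7) = 0x56C6BE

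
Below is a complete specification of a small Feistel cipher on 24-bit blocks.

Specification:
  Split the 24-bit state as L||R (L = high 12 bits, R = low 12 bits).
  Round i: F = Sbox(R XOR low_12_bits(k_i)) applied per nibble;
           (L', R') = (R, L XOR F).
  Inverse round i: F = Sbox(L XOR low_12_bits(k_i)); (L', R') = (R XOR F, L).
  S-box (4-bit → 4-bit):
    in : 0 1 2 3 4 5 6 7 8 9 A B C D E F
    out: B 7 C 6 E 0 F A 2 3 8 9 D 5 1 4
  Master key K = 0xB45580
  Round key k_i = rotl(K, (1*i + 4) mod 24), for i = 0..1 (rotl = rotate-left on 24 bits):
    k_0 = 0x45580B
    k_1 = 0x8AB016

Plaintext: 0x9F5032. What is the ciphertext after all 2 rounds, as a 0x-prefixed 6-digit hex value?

s_0 = plaintext = 0x9F5032
s_1 = Round(s_0, k_0) = 0x032B96
s_2 = Round(s_1, k_1) = 0xB96919

0xB96919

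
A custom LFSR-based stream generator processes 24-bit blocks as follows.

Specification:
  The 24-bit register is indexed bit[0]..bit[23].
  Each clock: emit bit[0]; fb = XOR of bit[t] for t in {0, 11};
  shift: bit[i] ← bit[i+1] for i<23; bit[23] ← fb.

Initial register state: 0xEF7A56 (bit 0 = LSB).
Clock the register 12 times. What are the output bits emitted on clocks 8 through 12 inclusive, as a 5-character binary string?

reg_0 = 0xEF7A56
clock 1: out=0, reg = 0xF7BD2B
clock 2: out=1, reg = 0x7BDE95
clock 3: out=1, reg = 0x3DEF4A
clock 4: out=0, reg = 0x9EF7A5
clock 5: out=1, reg = 0xCF7BD2
clock 6: out=0, reg = 0xE7BDE9
clock 7: out=1, reg = 0x73DEF4
clock 8: out=0, reg = 0xB9EF7A
clock 9: out=0, reg = 0xDCF7BD
clock 10: out=1, reg = 0xEE7BDE
clock 11: out=0, reg = 0xF73DEF
clock 12: out=1, reg = 0x7B9EF7

00101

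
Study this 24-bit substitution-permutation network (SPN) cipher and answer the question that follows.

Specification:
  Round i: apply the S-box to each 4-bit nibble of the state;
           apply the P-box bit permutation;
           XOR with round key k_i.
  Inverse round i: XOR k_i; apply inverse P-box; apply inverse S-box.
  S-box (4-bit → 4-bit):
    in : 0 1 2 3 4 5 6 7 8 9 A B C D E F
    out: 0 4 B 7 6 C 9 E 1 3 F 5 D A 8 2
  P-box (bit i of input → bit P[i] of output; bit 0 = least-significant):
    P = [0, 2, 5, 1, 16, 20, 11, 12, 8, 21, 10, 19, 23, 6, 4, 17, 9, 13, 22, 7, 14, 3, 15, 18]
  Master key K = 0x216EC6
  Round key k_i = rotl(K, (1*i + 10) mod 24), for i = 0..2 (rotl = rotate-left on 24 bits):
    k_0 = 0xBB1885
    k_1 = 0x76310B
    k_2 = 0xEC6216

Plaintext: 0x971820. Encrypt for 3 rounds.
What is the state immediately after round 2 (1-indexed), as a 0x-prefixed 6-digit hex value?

s_0 = plaintext = 0x971820
s_1 = Round(s_0, k_0) = 0xEA691D
s_2 = Round(s_1, k_1) = 0x901A8D
s_3 = Round(s_2, k_2) = 0xC52708

0x901A8D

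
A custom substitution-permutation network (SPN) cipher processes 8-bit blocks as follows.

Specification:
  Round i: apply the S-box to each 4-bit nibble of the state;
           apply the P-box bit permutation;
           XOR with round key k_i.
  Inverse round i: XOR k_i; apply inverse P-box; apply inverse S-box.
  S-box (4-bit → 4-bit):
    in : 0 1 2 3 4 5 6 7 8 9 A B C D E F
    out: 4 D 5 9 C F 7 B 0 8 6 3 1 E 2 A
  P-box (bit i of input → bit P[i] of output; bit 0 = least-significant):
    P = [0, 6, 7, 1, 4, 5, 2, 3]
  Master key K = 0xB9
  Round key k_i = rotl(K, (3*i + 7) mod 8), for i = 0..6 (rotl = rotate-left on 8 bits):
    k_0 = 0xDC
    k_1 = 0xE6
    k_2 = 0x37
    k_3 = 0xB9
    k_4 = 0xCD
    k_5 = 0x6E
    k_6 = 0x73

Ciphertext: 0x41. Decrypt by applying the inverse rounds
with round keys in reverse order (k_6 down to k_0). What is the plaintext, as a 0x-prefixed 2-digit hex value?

0xB5

s_0 = ciphertext = 0x41
s_1 = InvRound(s_0, k_6) = 0xB9
s_2 = InvRound(s_1, k_5) = 0x25
s_3 = InvRound(s_2, k_4) = 0xFA
s_4 = InvRound(s_3, k_3) = 0x87
s_5 = InvRound(s_4, k_2) = 0xB0
s_6 = InvRound(s_5, k_1) = 0x2F
s_7 = InvRound(s_6, k_0) = 0xB5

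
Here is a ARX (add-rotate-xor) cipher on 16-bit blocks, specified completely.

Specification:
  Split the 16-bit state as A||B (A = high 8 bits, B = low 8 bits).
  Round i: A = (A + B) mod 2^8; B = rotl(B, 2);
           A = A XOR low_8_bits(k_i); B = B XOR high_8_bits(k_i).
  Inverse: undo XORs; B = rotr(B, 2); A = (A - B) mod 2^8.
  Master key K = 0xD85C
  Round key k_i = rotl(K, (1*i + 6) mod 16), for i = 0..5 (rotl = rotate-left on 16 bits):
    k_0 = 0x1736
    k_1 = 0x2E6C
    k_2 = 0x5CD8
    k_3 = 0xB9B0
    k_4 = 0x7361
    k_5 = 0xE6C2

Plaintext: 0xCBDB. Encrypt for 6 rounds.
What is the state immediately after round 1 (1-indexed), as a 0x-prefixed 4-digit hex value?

0x9078

s_0 = plaintext = 0xCBDB
s_1 = Round(s_0, k_0) = 0x9078
s_2 = Round(s_1, k_1) = 0x64CF
s_3 = Round(s_2, k_2) = 0xEB63
s_4 = Round(s_3, k_3) = 0xFE34
s_5 = Round(s_4, k_4) = 0x53A3
s_6 = Round(s_5, k_5) = 0x3468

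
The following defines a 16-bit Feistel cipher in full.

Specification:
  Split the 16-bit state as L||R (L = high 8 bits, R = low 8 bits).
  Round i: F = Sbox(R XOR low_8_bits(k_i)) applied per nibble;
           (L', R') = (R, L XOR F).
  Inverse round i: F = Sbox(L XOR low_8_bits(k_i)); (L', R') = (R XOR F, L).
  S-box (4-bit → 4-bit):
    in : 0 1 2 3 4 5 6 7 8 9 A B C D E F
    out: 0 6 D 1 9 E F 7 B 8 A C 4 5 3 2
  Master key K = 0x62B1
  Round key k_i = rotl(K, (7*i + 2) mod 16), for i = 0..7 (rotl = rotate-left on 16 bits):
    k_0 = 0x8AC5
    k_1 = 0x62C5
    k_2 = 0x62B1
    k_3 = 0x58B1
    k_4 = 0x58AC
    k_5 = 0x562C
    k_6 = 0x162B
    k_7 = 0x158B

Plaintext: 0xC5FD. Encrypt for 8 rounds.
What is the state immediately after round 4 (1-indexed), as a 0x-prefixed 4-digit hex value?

0x0E53

s_0 = plaintext = 0xC5FD
s_1 = Round(s_0, k_0) = 0xFDDE
s_2 = Round(s_1, k_1) = 0xDE91
s_3 = Round(s_2, k_2) = 0x910E
s_4 = Round(s_3, k_3) = 0x0E53
s_5 = Round(s_4, k_4) = 0x532C
s_6 = Round(s_5, k_5) = 0x2C53
s_7 = Round(s_6, k_6) = 0x5357
s_8 = Round(s_7, k_7) = 0x5707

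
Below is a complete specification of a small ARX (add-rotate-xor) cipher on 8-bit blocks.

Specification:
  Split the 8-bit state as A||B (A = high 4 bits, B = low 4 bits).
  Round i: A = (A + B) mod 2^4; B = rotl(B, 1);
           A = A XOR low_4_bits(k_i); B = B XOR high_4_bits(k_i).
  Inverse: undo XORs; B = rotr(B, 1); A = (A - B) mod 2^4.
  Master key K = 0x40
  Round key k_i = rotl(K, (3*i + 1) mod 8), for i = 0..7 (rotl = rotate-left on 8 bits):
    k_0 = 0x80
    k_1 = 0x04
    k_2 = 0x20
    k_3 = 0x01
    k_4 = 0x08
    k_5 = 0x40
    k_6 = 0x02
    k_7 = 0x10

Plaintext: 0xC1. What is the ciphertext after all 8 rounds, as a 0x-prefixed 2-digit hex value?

s_0 = plaintext = 0xC1
s_1 = Round(s_0, k_0) = 0xDA
s_2 = Round(s_1, k_1) = 0x35
s_3 = Round(s_2, k_2) = 0x88
s_4 = Round(s_3, k_3) = 0x11
s_5 = Round(s_4, k_4) = 0xA2
s_6 = Round(s_5, k_5) = 0xC0
s_7 = Round(s_6, k_6) = 0xE0
s_8 = Round(s_7, k_7) = 0xE1

0xE1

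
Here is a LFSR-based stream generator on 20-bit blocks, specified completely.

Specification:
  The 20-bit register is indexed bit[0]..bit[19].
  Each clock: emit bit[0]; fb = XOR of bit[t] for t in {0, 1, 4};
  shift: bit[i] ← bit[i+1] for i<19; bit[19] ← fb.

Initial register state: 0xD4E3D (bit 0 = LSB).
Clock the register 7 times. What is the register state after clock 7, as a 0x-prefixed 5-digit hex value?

reg_0 = 0xD4E3D
clock 1: out=1, reg = 0x6A71E
clock 2: out=0, reg = 0x3538F
clock 3: out=1, reg = 0x1A9C7
clock 4: out=1, reg = 0x0D4E3
clock 5: out=1, reg = 0x06A71
clock 6: out=1, reg = 0x03538
clock 7: out=0, reg = 0x81A9C

0x81A9C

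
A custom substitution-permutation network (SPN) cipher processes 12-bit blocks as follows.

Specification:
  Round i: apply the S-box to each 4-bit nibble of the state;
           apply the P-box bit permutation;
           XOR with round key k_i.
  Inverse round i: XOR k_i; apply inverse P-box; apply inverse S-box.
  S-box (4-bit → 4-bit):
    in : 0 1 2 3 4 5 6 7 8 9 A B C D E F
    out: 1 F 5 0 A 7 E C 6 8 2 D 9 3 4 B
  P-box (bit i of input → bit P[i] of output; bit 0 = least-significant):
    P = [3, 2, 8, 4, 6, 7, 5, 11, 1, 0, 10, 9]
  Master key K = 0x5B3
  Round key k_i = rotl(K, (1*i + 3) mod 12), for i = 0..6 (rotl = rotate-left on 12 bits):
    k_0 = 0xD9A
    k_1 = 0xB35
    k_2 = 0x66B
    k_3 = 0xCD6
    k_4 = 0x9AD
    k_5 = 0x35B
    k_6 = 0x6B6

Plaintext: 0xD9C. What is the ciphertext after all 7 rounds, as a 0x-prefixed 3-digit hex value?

s_0 = plaintext = 0xD9C
s_1 = Round(s_0, k_0) = 0x581
s_2 = Round(s_1, k_1) = 0xE8A
s_3 = Round(s_2, k_2) = 0x2CF
s_4 = Round(s_3, k_3) = 0x088
s_5 = Round(s_4, k_4) = 0x80B
s_6 = Round(s_5, k_5) = 0x602
s_7 = Round(s_6, k_6) = 0x1FF

0x1FF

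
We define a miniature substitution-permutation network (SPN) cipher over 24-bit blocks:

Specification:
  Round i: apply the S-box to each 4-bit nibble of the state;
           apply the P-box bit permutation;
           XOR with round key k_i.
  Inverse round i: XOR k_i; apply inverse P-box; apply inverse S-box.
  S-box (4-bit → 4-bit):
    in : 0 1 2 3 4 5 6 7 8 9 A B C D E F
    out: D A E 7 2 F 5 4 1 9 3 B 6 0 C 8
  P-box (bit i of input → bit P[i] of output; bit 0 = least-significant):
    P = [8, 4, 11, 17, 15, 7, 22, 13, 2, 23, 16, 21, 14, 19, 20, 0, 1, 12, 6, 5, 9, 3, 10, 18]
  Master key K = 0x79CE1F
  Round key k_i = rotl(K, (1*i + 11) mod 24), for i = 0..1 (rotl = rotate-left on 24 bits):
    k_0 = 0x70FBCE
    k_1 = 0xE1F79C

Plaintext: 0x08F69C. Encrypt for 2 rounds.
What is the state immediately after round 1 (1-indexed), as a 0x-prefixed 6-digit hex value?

0x7555D9

s_0 = plaintext = 0x08F69C
s_1 = Round(s_0, k_0) = 0x7555D9
s_2 = Round(s_1, k_1) = 0x5AA2FB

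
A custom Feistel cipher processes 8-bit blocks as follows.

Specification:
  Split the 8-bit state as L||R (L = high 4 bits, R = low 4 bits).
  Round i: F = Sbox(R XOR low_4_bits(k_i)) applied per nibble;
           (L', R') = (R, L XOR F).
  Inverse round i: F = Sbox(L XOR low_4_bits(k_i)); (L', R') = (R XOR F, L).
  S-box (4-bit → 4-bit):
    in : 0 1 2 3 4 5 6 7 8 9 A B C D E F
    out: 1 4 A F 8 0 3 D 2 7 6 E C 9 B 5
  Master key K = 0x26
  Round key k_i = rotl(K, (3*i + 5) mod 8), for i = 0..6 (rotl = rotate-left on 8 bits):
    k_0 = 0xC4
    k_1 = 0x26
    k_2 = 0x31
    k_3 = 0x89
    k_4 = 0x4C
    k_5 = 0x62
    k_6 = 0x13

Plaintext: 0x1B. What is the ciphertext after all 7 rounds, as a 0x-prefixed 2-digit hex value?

0x25

s_0 = plaintext = 0x1B
s_1 = Round(s_0, k_0) = 0xB4
s_2 = Round(s_1, k_1) = 0x41
s_3 = Round(s_2, k_2) = 0x15
s_4 = Round(s_3, k_3) = 0x5D
s_5 = Round(s_4, k_4) = 0xD1
s_6 = Round(s_5, k_5) = 0x12
s_7 = Round(s_6, k_6) = 0x25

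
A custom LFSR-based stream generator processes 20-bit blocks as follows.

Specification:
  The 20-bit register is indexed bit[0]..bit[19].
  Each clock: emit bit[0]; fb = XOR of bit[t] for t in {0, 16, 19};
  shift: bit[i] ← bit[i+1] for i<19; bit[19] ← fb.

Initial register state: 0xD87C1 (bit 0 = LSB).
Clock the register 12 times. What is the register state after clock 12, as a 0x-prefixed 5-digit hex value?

0x32BD8

reg_0 = 0xD87C1
clock 1: out=1, reg = 0xEC3E0
clock 2: out=0, reg = 0xF61F0
clock 3: out=0, reg = 0x7B0F8
clock 4: out=0, reg = 0xBD87C
clock 5: out=0, reg = 0x5EC3E
clock 6: out=0, reg = 0xAF61F
clock 7: out=1, reg = 0x57B0F
clock 8: out=1, reg = 0x2BD87
clock 9: out=1, reg = 0x95EC3
clock 10: out=1, reg = 0xCAF61
clock 11: out=1, reg = 0x657B0
clock 12: out=0, reg = 0x32BD8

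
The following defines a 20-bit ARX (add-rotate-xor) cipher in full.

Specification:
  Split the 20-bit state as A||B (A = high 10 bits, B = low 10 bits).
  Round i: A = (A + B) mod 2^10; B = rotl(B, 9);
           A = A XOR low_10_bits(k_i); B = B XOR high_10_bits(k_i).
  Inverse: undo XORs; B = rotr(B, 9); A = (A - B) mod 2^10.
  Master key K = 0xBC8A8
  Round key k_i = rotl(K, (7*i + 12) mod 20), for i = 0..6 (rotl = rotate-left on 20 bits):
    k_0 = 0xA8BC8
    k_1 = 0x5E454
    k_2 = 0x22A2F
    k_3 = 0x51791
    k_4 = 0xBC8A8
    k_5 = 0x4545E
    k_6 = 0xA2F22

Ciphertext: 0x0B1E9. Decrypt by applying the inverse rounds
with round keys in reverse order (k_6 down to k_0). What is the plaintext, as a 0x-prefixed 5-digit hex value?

0xE6ECE

s_0 = ciphertext = 0x0B1E9
s_1 = InvRound(s_0, k_6) = 0x126C5
s_2 = InvRound(s_1, k_5) = 0x1DBA1
s_3 = InvRound(s_2, k_4) = 0x8E2A6
s_4 = InvRound(s_3, k_3) = 0x78BC7
s_5 = InvRound(s_4, k_2) = 0x4CA9B
s_6 = InvRound(s_5, k_1) = 0x687C5
s_7 = InvRound(s_6, k_0) = 0xE6ECE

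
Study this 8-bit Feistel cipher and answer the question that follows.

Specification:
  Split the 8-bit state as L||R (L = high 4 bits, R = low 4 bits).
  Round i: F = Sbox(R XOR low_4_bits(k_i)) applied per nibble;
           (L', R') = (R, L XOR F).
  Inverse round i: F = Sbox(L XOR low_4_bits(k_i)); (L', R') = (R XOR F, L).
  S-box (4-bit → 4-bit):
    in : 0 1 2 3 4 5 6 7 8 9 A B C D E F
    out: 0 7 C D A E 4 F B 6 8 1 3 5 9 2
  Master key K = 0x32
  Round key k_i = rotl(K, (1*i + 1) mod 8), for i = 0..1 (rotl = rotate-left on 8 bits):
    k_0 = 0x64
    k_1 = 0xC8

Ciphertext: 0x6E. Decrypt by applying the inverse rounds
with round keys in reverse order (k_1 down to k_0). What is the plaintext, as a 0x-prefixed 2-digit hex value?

0xB7

s_0 = ciphertext = 0x6E
s_1 = InvRound(s_0, k_1) = 0x76
s_2 = InvRound(s_1, k_0) = 0xB7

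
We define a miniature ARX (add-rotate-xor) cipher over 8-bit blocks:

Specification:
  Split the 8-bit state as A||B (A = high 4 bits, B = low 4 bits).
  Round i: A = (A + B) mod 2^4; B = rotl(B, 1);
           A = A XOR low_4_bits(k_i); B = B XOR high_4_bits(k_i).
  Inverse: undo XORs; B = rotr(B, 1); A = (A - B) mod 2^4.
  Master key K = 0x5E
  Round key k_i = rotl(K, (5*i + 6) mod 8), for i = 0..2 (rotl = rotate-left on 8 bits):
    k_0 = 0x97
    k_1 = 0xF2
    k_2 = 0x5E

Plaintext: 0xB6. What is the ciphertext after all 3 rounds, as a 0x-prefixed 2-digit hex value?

0x0F

s_0 = plaintext = 0xB6
s_1 = Round(s_0, k_0) = 0x65
s_2 = Round(s_1, k_1) = 0x95
s_3 = Round(s_2, k_2) = 0x0F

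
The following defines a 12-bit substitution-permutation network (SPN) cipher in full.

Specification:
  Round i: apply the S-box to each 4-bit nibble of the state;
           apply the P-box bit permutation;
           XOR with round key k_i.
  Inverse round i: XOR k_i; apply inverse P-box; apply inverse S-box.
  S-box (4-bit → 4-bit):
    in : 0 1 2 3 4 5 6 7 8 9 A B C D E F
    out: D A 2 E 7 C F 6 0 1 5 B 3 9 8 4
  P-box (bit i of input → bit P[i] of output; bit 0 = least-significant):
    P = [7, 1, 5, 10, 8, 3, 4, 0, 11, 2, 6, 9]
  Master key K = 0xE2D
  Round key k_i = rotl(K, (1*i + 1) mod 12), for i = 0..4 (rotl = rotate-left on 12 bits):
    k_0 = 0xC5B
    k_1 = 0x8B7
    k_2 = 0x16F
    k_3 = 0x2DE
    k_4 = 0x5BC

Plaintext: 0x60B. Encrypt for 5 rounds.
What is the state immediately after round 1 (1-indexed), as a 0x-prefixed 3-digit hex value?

s_0 = plaintext = 0x60B
s_1 = Round(s_0, k_0) = 0x38C
s_2 = Round(s_1, k_1) = 0xA71
s_3 = Round(s_2, k_2) = 0xD35
s_4 = Round(s_3, k_3) = 0xCE7
s_5 = Round(s_4, k_4) = 0xD9B

0x38C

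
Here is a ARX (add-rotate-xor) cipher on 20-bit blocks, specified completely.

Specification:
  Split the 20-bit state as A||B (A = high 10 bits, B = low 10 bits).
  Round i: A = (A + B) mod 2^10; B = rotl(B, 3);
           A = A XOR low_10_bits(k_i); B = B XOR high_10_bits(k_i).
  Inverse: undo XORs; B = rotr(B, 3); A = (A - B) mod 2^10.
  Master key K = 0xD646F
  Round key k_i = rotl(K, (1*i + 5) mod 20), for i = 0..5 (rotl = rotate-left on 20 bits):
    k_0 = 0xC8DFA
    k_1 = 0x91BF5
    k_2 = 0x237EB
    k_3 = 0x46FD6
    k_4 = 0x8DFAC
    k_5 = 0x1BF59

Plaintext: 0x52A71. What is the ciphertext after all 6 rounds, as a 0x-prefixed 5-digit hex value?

s_0 = plaintext = 0x52A71
s_1 = Round(s_0, k_0) = 0x904AF
s_2 = Round(s_1, k_1) = 0x4173F
s_3 = Round(s_2, k_2) = 0xEBD73
s_4 = Round(s_3, k_3) = 0xBD281
s_5 = Round(s_4, k_4) = 0xB663A
s_6 = Round(s_5, k_5) = 0x929BB

0x929BB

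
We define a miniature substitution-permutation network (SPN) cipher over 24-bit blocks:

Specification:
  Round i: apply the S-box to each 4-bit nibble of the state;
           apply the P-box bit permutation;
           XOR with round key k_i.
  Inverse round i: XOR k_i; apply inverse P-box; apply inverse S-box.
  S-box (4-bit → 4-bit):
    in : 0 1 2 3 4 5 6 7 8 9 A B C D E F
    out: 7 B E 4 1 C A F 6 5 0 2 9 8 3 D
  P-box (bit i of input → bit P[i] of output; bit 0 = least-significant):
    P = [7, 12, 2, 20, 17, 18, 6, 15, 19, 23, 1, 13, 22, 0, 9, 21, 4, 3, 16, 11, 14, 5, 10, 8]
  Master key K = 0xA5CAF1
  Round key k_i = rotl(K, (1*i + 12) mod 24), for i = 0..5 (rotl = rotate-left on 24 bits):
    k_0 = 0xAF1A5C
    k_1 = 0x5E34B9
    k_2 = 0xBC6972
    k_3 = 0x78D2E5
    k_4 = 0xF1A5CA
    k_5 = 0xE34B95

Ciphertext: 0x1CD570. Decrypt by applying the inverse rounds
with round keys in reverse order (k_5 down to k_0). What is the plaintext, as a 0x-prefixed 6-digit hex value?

0xA10EF4

s_0 = ciphertext = 0x1CD570
s_1 = InvRound(s_0, k_5) = 0x857E77
s_2 = InvRound(s_1, k_4) = 0x117A67
s_3 = InvRound(s_2, k_3) = 0xA5CFD4
s_4 = InvRound(s_3, k_2) = 0x833FDF
s_5 = InvRound(s_4, k_1) = 0x659085
s_6 = InvRound(s_5, k_0) = 0xA10EF4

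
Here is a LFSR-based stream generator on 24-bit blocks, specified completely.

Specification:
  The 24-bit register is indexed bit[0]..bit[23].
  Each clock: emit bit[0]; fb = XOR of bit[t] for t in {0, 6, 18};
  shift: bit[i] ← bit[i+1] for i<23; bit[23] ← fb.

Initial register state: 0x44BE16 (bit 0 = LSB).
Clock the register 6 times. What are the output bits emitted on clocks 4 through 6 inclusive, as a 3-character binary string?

reg_0 = 0x44BE16
clock 1: out=0, reg = 0xA25F0B
clock 2: out=1, reg = 0xD12F85
clock 3: out=1, reg = 0xE897C2
clock 4: out=0, reg = 0xF44BE1
clock 5: out=1, reg = 0xFA25F0
clock 6: out=0, reg = 0xFD12F8

010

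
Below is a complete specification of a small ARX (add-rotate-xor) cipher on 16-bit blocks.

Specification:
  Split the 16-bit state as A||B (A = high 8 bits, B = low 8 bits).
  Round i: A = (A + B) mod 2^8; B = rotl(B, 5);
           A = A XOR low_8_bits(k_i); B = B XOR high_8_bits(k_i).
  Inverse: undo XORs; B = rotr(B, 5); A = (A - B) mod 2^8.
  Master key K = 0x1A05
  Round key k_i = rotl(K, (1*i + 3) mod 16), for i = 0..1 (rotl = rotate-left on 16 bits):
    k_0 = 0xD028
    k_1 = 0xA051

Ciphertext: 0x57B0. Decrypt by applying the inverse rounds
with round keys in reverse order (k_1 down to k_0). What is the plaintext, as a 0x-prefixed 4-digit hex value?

s_0 = ciphertext = 0x57B0
s_1 = InvRound(s_0, k_1) = 0x8680
s_2 = InvRound(s_1, k_0) = 0x2C82

0x2C82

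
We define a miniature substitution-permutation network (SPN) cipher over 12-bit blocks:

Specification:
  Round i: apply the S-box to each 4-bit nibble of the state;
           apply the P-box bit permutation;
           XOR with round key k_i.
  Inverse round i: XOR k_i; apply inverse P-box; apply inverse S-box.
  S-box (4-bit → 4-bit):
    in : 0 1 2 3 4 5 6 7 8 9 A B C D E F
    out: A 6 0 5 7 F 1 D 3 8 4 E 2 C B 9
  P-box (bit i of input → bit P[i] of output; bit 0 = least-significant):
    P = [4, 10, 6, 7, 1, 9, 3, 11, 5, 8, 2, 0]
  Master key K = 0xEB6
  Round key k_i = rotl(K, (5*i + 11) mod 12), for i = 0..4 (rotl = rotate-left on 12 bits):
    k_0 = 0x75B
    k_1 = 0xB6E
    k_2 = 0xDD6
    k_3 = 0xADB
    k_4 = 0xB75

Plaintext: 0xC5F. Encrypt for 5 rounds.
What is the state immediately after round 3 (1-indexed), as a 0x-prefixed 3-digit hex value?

0x846

s_0 = plaintext = 0xC5F
s_1 = Round(s_0, k_0) = 0xCC1
s_2 = Round(s_1, k_1) = 0xC2E
s_3 = Round(s_2, k_2) = 0x846
s_4 = Round(s_3, k_3) = 0x9E1
s_5 = Round(s_4, k_4) = 0x536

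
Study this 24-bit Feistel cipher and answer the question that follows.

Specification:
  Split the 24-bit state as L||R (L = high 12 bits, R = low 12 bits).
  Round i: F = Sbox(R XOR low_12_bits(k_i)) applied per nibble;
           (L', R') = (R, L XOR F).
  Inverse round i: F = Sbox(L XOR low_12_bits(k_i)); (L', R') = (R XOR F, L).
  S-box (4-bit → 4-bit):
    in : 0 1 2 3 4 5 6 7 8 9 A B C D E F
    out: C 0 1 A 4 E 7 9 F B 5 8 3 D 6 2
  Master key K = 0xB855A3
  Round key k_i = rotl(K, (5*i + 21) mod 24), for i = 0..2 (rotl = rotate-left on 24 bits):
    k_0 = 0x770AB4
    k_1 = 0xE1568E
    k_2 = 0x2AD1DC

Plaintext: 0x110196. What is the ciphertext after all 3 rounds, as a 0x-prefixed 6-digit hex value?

s_0 = plaintext = 0x110196
s_1 = Round(s_0, k_0) = 0x196901
s_2 = Round(s_1, k_1) = 0x901364
s_3 = Round(s_2, k_2) = 0x36488E

0x36488E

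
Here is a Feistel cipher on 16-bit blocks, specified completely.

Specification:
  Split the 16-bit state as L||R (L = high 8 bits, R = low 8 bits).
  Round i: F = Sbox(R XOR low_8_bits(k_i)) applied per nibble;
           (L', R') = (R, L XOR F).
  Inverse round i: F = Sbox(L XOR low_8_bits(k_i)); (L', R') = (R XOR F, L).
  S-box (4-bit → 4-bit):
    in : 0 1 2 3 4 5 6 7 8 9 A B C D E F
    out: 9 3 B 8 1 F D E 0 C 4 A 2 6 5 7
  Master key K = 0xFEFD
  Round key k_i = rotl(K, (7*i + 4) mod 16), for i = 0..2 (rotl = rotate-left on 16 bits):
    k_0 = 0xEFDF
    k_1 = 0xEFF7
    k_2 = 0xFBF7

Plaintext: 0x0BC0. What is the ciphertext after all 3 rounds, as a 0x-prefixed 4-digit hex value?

s_0 = plaintext = 0x0BC0
s_1 = Round(s_0, k_0) = 0xC03C
s_2 = Round(s_1, k_1) = 0x3CEA
s_3 = Round(s_2, k_2) = 0xEA0A

0xEA0A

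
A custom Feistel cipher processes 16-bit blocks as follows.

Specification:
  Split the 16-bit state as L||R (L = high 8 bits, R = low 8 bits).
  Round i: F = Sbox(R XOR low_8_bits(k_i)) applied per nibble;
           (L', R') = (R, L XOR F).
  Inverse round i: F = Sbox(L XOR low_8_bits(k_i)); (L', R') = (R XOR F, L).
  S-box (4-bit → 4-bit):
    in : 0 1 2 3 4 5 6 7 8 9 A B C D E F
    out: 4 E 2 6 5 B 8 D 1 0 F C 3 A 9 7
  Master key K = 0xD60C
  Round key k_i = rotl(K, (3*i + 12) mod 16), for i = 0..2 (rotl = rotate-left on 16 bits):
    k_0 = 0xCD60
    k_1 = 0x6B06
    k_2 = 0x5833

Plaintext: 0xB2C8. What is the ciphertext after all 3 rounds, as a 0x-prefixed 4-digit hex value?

s_0 = plaintext = 0xB2C8
s_1 = Round(s_0, k_0) = 0xC843
s_2 = Round(s_1, k_1) = 0x4393
s_3 = Round(s_2, k_2) = 0x93B7

0x93B7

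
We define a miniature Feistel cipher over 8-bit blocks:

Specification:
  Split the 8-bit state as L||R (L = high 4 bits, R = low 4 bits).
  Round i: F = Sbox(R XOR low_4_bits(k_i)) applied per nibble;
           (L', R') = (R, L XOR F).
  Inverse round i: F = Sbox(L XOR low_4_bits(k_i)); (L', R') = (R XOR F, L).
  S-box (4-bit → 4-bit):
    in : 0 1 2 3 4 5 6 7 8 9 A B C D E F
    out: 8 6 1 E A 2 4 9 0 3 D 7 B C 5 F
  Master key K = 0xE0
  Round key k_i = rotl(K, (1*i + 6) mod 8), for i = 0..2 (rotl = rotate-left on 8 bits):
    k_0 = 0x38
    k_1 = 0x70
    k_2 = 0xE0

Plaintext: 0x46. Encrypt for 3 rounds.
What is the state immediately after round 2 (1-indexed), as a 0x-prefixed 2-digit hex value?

0x10

s_0 = plaintext = 0x46
s_1 = Round(s_0, k_0) = 0x61
s_2 = Round(s_1, k_1) = 0x10
s_3 = Round(s_2, k_2) = 0x09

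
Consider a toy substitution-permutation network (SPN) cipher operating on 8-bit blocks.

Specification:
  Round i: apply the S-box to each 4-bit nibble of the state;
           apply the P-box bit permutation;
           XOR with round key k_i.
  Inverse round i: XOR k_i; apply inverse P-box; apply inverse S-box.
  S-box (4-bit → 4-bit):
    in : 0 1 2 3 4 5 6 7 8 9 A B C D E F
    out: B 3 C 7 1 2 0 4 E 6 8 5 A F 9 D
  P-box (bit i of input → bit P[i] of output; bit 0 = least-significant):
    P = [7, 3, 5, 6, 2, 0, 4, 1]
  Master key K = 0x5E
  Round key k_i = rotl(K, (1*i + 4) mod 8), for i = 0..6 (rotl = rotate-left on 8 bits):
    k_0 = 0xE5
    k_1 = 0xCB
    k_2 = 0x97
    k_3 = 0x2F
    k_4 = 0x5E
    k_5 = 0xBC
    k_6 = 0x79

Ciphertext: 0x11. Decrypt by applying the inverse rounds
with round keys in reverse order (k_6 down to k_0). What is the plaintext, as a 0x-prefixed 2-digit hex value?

s_0 = ciphertext = 0x11
s_1 = InvRound(s_0, k_6) = 0x68
s_2 = InvRound(s_1, k_5) = 0xBE
s_3 = InvRound(s_2, k_4) = 0x6F
s_4 = InvRound(s_3, k_3) = 0x6A
s_5 = InvRound(s_4, k_2) = 0x3D
s_6 = InvRound(s_5, k_1) = 0xFF
s_7 = InvRound(s_6, k_0) = 0x25

0x25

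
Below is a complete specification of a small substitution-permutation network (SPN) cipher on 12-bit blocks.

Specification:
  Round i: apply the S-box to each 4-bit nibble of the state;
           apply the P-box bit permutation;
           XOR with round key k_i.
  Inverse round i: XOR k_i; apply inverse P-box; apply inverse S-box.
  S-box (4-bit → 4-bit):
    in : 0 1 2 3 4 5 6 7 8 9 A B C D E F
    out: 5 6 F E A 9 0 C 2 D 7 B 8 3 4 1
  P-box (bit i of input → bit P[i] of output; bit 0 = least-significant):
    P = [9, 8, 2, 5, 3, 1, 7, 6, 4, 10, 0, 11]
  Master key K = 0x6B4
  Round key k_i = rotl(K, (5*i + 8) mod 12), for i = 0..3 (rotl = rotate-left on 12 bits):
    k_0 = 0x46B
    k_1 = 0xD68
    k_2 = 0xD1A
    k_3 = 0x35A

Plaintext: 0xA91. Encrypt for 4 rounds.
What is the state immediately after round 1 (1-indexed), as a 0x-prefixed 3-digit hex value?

0x1B6

s_0 = plaintext = 0xA91
s_1 = Round(s_0, k_0) = 0x1B6
s_2 = Round(s_1, k_1) = 0x923
s_3 = Round(s_2, k_2) = 0x4E5
s_4 = Round(s_3, k_3) = 0xDFA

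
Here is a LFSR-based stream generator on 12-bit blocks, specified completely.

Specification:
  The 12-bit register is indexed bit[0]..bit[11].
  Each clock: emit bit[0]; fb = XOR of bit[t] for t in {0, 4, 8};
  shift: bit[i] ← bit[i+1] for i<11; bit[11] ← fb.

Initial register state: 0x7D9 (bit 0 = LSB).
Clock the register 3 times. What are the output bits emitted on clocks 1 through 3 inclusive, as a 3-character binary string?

100

reg_0 = 0x7D9
clock 1: out=1, reg = 0xBEC
clock 2: out=0, reg = 0xDF6
clock 3: out=0, reg = 0x6FB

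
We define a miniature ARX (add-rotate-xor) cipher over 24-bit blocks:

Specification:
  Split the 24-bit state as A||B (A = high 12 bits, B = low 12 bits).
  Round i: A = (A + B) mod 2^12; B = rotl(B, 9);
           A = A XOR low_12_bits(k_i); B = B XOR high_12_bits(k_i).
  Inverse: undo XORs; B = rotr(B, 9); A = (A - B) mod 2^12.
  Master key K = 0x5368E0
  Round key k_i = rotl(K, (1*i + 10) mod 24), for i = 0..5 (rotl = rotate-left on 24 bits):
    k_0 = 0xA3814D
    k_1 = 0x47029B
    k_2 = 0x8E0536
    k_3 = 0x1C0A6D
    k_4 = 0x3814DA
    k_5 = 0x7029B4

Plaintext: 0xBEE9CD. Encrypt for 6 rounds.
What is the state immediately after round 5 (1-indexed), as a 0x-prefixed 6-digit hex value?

0xB44919

s_0 = plaintext = 0xBEE9CD
s_1 = Round(s_0, k_0) = 0x4F6101
s_2 = Round(s_1, k_1) = 0x76C650
s_3 = Round(s_2, k_2) = 0x88A82A
s_4 = Round(s_3, k_3) = 0xAD94C5
s_5 = Round(s_4, k_4) = 0xB44919
s_6 = Round(s_5, k_5) = 0xDE9421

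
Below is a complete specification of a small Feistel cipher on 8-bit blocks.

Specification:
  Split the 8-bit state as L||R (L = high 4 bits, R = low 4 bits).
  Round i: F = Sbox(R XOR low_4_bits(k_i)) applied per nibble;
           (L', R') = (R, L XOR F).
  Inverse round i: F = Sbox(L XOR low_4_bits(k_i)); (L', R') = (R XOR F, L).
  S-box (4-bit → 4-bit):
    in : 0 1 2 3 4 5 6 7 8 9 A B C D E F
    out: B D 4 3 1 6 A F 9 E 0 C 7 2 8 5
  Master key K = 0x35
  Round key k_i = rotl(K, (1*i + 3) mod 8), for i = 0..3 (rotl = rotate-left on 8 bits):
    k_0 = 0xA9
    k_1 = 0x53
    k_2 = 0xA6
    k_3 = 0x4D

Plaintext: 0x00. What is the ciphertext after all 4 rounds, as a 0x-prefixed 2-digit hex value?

0xF6

s_0 = plaintext = 0x00
s_1 = Round(s_0, k_0) = 0x0E
s_2 = Round(s_1, k_1) = 0xE2
s_3 = Round(s_2, k_2) = 0x2F
s_4 = Round(s_3, k_3) = 0xF6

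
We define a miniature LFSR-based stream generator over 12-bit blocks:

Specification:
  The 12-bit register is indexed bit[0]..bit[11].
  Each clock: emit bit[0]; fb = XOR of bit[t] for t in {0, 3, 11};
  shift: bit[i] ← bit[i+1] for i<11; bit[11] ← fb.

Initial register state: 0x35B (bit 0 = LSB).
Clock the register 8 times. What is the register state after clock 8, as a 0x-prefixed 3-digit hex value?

reg_0 = 0x35B
clock 1: out=1, reg = 0x1AD
clock 2: out=1, reg = 0x0D6
clock 3: out=0, reg = 0x06B
clock 4: out=1, reg = 0x035
clock 5: out=1, reg = 0x81A
clock 6: out=0, reg = 0x40D
clock 7: out=1, reg = 0x206
clock 8: out=0, reg = 0x103

0x103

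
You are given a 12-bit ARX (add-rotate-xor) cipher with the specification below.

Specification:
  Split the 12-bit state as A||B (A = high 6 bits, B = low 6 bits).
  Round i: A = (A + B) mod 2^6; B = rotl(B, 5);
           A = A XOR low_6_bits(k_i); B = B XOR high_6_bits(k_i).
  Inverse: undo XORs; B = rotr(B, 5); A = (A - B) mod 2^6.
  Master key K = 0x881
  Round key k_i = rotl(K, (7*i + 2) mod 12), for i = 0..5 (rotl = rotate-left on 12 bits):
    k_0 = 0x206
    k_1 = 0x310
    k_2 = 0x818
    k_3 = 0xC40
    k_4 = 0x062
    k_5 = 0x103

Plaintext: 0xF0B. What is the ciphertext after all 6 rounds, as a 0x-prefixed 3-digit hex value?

0xDD7

s_0 = plaintext = 0xF0B
s_1 = Round(s_0, k_0) = 0x06D
s_2 = Round(s_1, k_1) = 0xFBA
s_3 = Round(s_2, k_2) = 0x83D
s_4 = Round(s_3, k_3) = 0x74F
s_5 = Round(s_4, k_4) = 0x3A6
s_6 = Round(s_5, k_5) = 0xDD7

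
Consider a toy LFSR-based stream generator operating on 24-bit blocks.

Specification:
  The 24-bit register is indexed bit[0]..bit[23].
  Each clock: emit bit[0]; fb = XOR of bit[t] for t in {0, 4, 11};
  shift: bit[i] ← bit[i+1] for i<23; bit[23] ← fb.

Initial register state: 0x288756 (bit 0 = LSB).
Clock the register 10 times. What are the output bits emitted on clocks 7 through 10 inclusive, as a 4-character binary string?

reg_0 = 0x288756
clock 1: out=0, reg = 0x9443AB
clock 2: out=1, reg = 0xCA21D5
clock 3: out=1, reg = 0x6510EA
clock 4: out=0, reg = 0x328875
clock 5: out=1, reg = 0x99443A
clock 6: out=0, reg = 0xCCA21D
clock 7: out=1, reg = 0x66510E
clock 8: out=0, reg = 0x332887
clock 9: out=1, reg = 0x199443
clock 10: out=1, reg = 0x8CCA21

1011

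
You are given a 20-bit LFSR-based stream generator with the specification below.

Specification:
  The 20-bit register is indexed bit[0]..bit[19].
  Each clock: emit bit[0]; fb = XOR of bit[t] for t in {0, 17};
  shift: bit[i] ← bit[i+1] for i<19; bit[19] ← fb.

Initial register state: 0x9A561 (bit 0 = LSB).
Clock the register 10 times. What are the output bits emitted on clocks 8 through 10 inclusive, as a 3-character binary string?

reg_0 = 0x9A561
clock 1: out=1, reg = 0xCD2B0
clock 2: out=0, reg = 0x66958
clock 3: out=0, reg = 0xB34AC
clock 4: out=0, reg = 0xD9A56
clock 5: out=0, reg = 0x6CD2B
clock 6: out=1, reg = 0x36695
clock 7: out=1, reg = 0x1B34A
clock 8: out=0, reg = 0x0D9A5
clock 9: out=1, reg = 0x86CD2
clock 10: out=0, reg = 0x43669

010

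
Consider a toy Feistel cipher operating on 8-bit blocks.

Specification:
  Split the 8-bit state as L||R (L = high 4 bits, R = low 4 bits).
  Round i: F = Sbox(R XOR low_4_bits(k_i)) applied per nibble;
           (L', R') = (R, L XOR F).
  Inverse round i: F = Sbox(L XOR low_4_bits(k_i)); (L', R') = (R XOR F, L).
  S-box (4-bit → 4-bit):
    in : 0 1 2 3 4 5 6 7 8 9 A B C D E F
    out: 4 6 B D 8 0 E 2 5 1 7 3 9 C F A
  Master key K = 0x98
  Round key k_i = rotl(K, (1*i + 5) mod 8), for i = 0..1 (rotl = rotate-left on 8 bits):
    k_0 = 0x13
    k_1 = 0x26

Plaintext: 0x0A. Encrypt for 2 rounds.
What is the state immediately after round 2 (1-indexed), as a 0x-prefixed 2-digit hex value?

0x18

s_0 = plaintext = 0x0A
s_1 = Round(s_0, k_0) = 0xA1
s_2 = Round(s_1, k_1) = 0x18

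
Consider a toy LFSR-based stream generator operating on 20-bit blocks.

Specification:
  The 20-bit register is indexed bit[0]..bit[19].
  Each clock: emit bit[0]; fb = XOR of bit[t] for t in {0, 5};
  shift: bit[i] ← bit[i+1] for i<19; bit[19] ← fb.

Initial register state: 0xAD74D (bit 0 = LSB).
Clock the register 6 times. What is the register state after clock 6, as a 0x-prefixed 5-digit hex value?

0xDEB5D

reg_0 = 0xAD74D
clock 1: out=1, reg = 0xD6BA6
clock 2: out=0, reg = 0xEB5D3
clock 3: out=1, reg = 0xF5AE9
clock 4: out=1, reg = 0x7AD74
clock 5: out=0, reg = 0xBD6BA
clock 6: out=0, reg = 0xDEB5D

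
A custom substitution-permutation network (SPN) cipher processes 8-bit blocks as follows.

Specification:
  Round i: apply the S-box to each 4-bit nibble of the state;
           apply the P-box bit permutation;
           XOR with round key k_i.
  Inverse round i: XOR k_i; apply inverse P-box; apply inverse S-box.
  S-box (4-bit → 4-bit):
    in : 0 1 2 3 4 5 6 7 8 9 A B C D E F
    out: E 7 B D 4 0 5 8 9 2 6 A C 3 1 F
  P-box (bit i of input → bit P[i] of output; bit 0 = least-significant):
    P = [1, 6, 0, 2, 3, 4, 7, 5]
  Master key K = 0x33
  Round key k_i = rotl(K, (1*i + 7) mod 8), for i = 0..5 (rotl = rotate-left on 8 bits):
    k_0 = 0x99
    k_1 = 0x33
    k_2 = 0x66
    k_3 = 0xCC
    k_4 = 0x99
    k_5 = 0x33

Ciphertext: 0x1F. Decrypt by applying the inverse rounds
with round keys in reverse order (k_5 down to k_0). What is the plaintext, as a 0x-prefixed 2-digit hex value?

s_0 = ciphertext = 0x1F
s_1 = InvRound(s_0, k_5) = 0x87
s_2 = InvRound(s_1, k_4) = 0xD8
s_3 = InvRound(s_2, k_3) = 0x97
s_4 = InvRound(s_3, k_2) = 0x0A
s_5 = InvRound(s_4, k_1) = 0x24
s_6 = InvRound(s_5, k_0) = 0xFC

0xFC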